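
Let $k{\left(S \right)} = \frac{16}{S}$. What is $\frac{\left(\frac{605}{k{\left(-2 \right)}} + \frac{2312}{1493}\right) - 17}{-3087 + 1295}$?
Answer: $\frac{1087817}{21403648} \approx 0.050824$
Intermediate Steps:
$\frac{\left(\frac{605}{k{\left(-2 \right)}} + \frac{2312}{1493}\right) - 17}{-3087 + 1295} = \frac{\left(\frac{605}{16 \frac{1}{-2}} + \frac{2312}{1493}\right) - 17}{-3087 + 1295} = \frac{\left(\frac{605}{16 \left(- \frac{1}{2}\right)} + 2312 \cdot \frac{1}{1493}\right) - 17}{-1792} = \left(\left(\frac{605}{-8} + \frac{2312}{1493}\right) - 17\right) \left(- \frac{1}{1792}\right) = \left(\left(605 \left(- \frac{1}{8}\right) + \frac{2312}{1493}\right) - 17\right) \left(- \frac{1}{1792}\right) = \left(\left(- \frac{605}{8} + \frac{2312}{1493}\right) - 17\right) \left(- \frac{1}{1792}\right) = \left(- \frac{884769}{11944} - 17\right) \left(- \frac{1}{1792}\right) = \left(- \frac{1087817}{11944}\right) \left(- \frac{1}{1792}\right) = \frac{1087817}{21403648}$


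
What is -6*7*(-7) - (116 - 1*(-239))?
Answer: -61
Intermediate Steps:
-6*7*(-7) - (116 - 1*(-239)) = -42*(-7) - (116 + 239) = 294 - 1*355 = 294 - 355 = -61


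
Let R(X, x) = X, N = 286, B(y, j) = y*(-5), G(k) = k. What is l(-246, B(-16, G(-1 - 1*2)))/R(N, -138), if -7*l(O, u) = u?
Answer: -40/1001 ≈ -0.039960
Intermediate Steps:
B(y, j) = -5*y
l(O, u) = -u/7
l(-246, B(-16, G(-1 - 1*2)))/R(N, -138) = -(-5)*(-16)/7/286 = -⅐*80*(1/286) = -80/7*1/286 = -40/1001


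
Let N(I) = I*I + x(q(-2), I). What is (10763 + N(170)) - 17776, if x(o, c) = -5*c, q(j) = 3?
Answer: 21037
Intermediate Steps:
N(I) = I² - 5*I (N(I) = I*I - 5*I = I² - 5*I)
(10763 + N(170)) - 17776 = (10763 + 170*(-5 + 170)) - 17776 = (10763 + 170*165) - 17776 = (10763 + 28050) - 17776 = 38813 - 17776 = 21037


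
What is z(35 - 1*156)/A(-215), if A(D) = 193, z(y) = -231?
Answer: -231/193 ≈ -1.1969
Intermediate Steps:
z(35 - 1*156)/A(-215) = -231/193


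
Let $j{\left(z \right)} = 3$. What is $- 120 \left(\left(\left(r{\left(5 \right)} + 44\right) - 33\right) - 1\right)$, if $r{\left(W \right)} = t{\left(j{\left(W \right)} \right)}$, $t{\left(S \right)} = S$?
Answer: $-1560$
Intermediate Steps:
$r{\left(W \right)} = 3$
$- 120 \left(\left(\left(r{\left(5 \right)} + 44\right) - 33\right) - 1\right) = - 120 \left(\left(\left(3 + 44\right) - 33\right) - 1\right) = - 120 \left(\left(47 - 33\right) - 1\right) = - 120 \left(14 - 1\right) = \left(-120\right) 13 = -1560$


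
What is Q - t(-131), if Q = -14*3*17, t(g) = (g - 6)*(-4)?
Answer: -1262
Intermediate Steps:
t(g) = 24 - 4*g (t(g) = (-6 + g)*(-4) = 24 - 4*g)
Q = -714 (Q = -42*17 = -714)
Q - t(-131) = -714 - (24 - 4*(-131)) = -714 - (24 + 524) = -714 - 1*548 = -714 - 548 = -1262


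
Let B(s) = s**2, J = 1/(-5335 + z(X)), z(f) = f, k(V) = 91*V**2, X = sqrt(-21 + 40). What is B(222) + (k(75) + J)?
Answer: 15971823051419/28462206 - sqrt(19)/28462206 ≈ 5.6116e+5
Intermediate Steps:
X = sqrt(19) ≈ 4.3589
J = 1/(-5335 + sqrt(19)) ≈ -0.00018759
B(222) + (k(75) + J) = 222**2 + (91*75**2 + (-5335/28462206 - sqrt(19)/28462206)) = 49284 + (91*5625 + (-5335/28462206 - sqrt(19)/28462206)) = 49284 + (511875 + (-5335/28462206 - sqrt(19)/28462206)) = 49284 + (14569091690915/28462206 - sqrt(19)/28462206) = 15971823051419/28462206 - sqrt(19)/28462206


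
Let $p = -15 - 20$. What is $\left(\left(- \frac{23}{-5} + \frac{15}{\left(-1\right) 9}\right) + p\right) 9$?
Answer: $- \frac{1443}{5} \approx -288.6$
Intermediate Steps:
$p = -35$
$\left(\left(- \frac{23}{-5} + \frac{15}{\left(-1\right) 9}\right) + p\right) 9 = \left(\left(- \frac{23}{-5} + \frac{15}{\left(-1\right) 9}\right) - 35\right) 9 = \left(\left(\left(-23\right) \left(- \frac{1}{5}\right) + \frac{15}{-9}\right) - 35\right) 9 = \left(\left(\frac{23}{5} + 15 \left(- \frac{1}{9}\right)\right) - 35\right) 9 = \left(\left(\frac{23}{5} - \frac{5}{3}\right) - 35\right) 9 = \left(\frac{44}{15} - 35\right) 9 = \left(- \frac{481}{15}\right) 9 = - \frac{1443}{5}$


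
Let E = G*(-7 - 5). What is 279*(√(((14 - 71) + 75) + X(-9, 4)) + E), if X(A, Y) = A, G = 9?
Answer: -29295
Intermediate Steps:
E = -108 (E = 9*(-7 - 5) = 9*(-12) = -108)
279*(√(((14 - 71) + 75) + X(-9, 4)) + E) = 279*(√(((14 - 71) + 75) - 9) - 108) = 279*(√((-57 + 75) - 9) - 108) = 279*(√(18 - 9) - 108) = 279*(√9 - 108) = 279*(3 - 108) = 279*(-105) = -29295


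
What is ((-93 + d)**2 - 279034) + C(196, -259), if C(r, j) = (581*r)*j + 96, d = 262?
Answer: -29744261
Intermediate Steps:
C(r, j) = 96 + 581*j*r (C(r, j) = 581*j*r + 96 = 96 + 581*j*r)
((-93 + d)**2 - 279034) + C(196, -259) = ((-93 + 262)**2 - 279034) + (96 + 581*(-259)*196) = (169**2 - 279034) + (96 - 29493884) = (28561 - 279034) - 29493788 = -250473 - 29493788 = -29744261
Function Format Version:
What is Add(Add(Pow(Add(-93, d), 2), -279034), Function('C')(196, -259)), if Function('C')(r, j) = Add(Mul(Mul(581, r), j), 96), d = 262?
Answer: -29744261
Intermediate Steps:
Function('C')(r, j) = Add(96, Mul(581, j, r)) (Function('C')(r, j) = Add(Mul(581, j, r), 96) = Add(96, Mul(581, j, r)))
Add(Add(Pow(Add(-93, d), 2), -279034), Function('C')(196, -259)) = Add(Add(Pow(Add(-93, 262), 2), -279034), Add(96, Mul(581, -259, 196))) = Add(Add(Pow(169, 2), -279034), Add(96, -29493884)) = Add(Add(28561, -279034), -29493788) = Add(-250473, -29493788) = -29744261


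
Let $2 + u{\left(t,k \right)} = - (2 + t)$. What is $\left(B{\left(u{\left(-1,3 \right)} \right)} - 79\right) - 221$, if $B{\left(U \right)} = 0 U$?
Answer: $-300$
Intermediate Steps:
$u{\left(t,k \right)} = -4 - t$ ($u{\left(t,k \right)} = -2 - \left(2 + t\right) = -4 - t$)
$B{\left(U \right)} = 0$
$\left(B{\left(u{\left(-1,3 \right)} \right)} - 79\right) - 221 = \left(0 - 79\right) - 221 = -79 - 221 = -300$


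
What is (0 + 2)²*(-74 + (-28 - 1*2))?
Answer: -416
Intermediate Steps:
(0 + 2)²*(-74 + (-28 - 1*2)) = 2²*(-74 + (-28 - 2)) = 4*(-74 - 30) = 4*(-104) = -416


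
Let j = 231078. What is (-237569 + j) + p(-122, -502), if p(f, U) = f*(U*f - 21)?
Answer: -7475697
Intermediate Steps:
p(f, U) = f*(-21 + U*f)
(-237569 + j) + p(-122, -502) = (-237569 + 231078) - 122*(-21 - 502*(-122)) = -6491 - 122*(-21 + 61244) = -6491 - 122*61223 = -6491 - 7469206 = -7475697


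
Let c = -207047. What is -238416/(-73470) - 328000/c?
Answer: 12243579592/2535290515 ≈ 4.8293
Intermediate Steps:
-238416/(-73470) - 328000/c = -238416/(-73470) - 328000/(-207047) = -238416*(-1/73470) - 328000*(-1/207047) = 39736/12245 + 328000/207047 = 12243579592/2535290515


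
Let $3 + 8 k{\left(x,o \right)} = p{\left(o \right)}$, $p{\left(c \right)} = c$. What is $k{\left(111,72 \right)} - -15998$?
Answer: $\frac{128053}{8} \approx 16007.0$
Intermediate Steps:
$k{\left(x,o \right)} = - \frac{3}{8} + \frac{o}{8}$
$k{\left(111,72 \right)} - -15998 = \left(- \frac{3}{8} + \frac{1}{8} \cdot 72\right) - -15998 = \left(- \frac{3}{8} + 9\right) + 15998 = \frac{69}{8} + 15998 = \frac{128053}{8}$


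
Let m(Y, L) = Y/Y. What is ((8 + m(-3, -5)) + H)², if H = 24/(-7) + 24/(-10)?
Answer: 12321/1225 ≈ 10.058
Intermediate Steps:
m(Y, L) = 1
H = -204/35 (H = 24*(-⅐) + 24*(-⅒) = -24/7 - 12/5 = -204/35 ≈ -5.8286)
((8 + m(-3, -5)) + H)² = ((8 + 1) - 204/35)² = (9 - 204/35)² = (111/35)² = 12321/1225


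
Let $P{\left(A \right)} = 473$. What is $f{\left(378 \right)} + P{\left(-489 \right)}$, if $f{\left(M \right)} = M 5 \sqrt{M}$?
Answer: $473 + 5670 \sqrt{42} \approx 37219.0$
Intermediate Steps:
$f{\left(M \right)} = 5 M^{\frac{3}{2}}$ ($f{\left(M \right)} = 5 M \sqrt{M} = 5 M^{\frac{3}{2}}$)
$f{\left(378 \right)} + P{\left(-489 \right)} = 5 \cdot 378^{\frac{3}{2}} + 473 = 5 \cdot 1134 \sqrt{42} + 473 = 5670 \sqrt{42} + 473 = 473 + 5670 \sqrt{42}$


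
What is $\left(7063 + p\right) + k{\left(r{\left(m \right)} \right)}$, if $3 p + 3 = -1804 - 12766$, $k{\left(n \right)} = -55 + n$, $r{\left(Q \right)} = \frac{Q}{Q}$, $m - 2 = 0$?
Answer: $\frac{6454}{3} \approx 2151.3$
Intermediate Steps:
$m = 2$ ($m = 2 + 0 = 2$)
$r{\left(Q \right)} = 1$
$p = - \frac{14573}{3}$ ($p = -1 + \frac{-1804 - 12766}{3} = -1 + \frac{1}{3} \left(-14570\right) = -1 - \frac{14570}{3} = - \frac{14573}{3} \approx -4857.7$)
$\left(7063 + p\right) + k{\left(r{\left(m \right)} \right)} = \left(7063 - \frac{14573}{3}\right) + \left(-55 + 1\right) = \frac{6616}{3} - 54 = \frac{6454}{3}$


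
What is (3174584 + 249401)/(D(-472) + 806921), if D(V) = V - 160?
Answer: 3423985/806289 ≈ 4.2466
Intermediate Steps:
D(V) = -160 + V
(3174584 + 249401)/(D(-472) + 806921) = (3174584 + 249401)/((-160 - 472) + 806921) = 3423985/(-632 + 806921) = 3423985/806289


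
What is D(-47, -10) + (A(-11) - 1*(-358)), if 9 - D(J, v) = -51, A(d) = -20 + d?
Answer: 387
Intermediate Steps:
D(J, v) = 60 (D(J, v) = 9 - 1*(-51) = 9 + 51 = 60)
D(-47, -10) + (A(-11) - 1*(-358)) = 60 + ((-20 - 11) - 1*(-358)) = 60 + (-31 + 358) = 60 + 327 = 387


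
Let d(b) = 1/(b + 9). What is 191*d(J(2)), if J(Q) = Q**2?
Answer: 191/13 ≈ 14.692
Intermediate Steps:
d(b) = 1/(9 + b)
191*d(J(2)) = 191/(9 + 2**2) = 191/(9 + 4) = 191/13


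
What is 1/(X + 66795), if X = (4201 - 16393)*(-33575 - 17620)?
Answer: 1/624236235 ≈ 1.6020e-9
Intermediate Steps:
X = 624169440 (X = -12192*(-51195) = 624169440)
1/(X + 66795) = 1/(624169440 + 66795) = 1/624236235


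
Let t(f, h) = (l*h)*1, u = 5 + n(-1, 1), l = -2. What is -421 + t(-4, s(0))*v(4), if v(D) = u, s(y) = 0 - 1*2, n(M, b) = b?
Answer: -397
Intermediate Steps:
s(y) = -2 (s(y) = 0 - 2 = -2)
u = 6 (u = 5 + 1 = 6)
t(f, h) = -2*h (t(f, h) = -2*h*1 = -2*h)
v(D) = 6
-421 + t(-4, s(0))*v(4) = -421 - 2*(-2)*6 = -421 + 4*6 = -421 + 24 = -397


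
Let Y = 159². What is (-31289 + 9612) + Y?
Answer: 3604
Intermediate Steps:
Y = 25281
(-31289 + 9612) + Y = (-31289 + 9612) + 25281 = -21677 + 25281 = 3604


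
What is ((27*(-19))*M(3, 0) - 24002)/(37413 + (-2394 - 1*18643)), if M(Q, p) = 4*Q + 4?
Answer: -16105/8188 ≈ -1.9669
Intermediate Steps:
M(Q, p) = 4 + 4*Q
((27*(-19))*M(3, 0) - 24002)/(37413 + (-2394 - 1*18643)) = ((27*(-19))*(4 + 4*3) - 24002)/(37413 + (-2394 - 1*18643)) = (-513*(4 + 12) - 24002)/(37413 + (-2394 - 18643)) = (-513*16 - 24002)/(37413 - 21037) = (-8208 - 24002)/16376 = -32210*1/16376 = -16105/8188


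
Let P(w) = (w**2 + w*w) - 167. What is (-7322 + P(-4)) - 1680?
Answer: -9137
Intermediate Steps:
P(w) = -167 + 2*w**2 (P(w) = (w**2 + w**2) - 167 = 2*w**2 - 167 = -167 + 2*w**2)
(-7322 + P(-4)) - 1680 = (-7322 + (-167 + 2*(-4)**2)) - 1680 = (-7322 + (-167 + 2*16)) - 1680 = (-7322 + (-167 + 32)) - 1680 = (-7322 - 135) - 1680 = -7457 - 1680 = -9137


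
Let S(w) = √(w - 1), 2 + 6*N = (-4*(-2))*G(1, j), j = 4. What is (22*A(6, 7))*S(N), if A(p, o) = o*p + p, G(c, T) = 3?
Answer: 704*√6 ≈ 1724.4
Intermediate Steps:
A(p, o) = p + o*p
N = 11/3 (N = -⅓ + (-4*(-2)*3)/6 = -⅓ + (8*3)/6 = -⅓ + (⅙)*24 = -⅓ + 4 = 11/3 ≈ 3.6667)
S(w) = √(-1 + w)
(22*A(6, 7))*S(N) = (22*(6*(1 + 7)))*√(-1 + 11/3) = (22*(6*8))*√(8/3) = (22*48)*(2*√6/3) = 1056*(2*√6/3) = 704*√6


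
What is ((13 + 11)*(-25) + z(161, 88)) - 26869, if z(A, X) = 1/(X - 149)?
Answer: -1675610/61 ≈ -27469.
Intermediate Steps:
z(A, X) = 1/(-149 + X)
((13 + 11)*(-25) + z(161, 88)) - 26869 = ((13 + 11)*(-25) + 1/(-149 + 88)) - 26869 = (24*(-25) + 1/(-61)) - 26869 = (-600 - 1/61) - 26869 = -36601/61 - 26869 = -1675610/61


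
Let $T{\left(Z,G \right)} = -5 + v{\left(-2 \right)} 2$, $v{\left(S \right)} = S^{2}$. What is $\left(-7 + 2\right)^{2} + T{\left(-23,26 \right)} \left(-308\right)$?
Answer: $-899$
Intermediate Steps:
$T{\left(Z,G \right)} = 3$ ($T{\left(Z,G \right)} = -5 + \left(-2\right)^{2} \cdot 2 = -5 + 4 \cdot 2 = -5 + 8 = 3$)
$\left(-7 + 2\right)^{2} + T{\left(-23,26 \right)} \left(-308\right) = \left(-7 + 2\right)^{2} + 3 \left(-308\right) = \left(-5\right)^{2} - 924 = 25 - 924 = -899$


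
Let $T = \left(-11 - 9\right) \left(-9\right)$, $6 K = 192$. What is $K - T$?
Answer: $-148$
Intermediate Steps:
$K = 32$ ($K = \frac{1}{6} \cdot 192 = 32$)
$T = 180$ ($T = \left(-20\right) \left(-9\right) = 180$)
$K - T = 32 - 180 = -148$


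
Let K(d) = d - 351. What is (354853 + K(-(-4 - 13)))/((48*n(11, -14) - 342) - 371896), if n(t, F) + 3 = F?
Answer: -32229/33914 ≈ -0.95032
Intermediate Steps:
n(t, F) = -3 + F
K(d) = -351 + d
(354853 + K(-(-4 - 13)))/((48*n(11, -14) - 342) - 371896) = (354853 + (-351 - (-4 - 13)))/((48*(-3 - 14) - 342) - 371896) = (354853 + (-351 - 1*(-17)))/((48*(-17) - 342) - 371896) = (354853 + (-351 + 17))/((-816 - 342) - 371896) = (354853 - 334)/(-1158 - 371896) = 354519/(-373054) = 354519*(-1/373054) = -32229/33914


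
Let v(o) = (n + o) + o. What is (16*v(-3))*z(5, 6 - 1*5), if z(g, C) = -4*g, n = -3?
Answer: 2880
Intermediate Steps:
v(o) = -3 + 2*o (v(o) = (-3 + o) + o = -3 + 2*o)
(16*v(-3))*z(5, 6 - 1*5) = (16*(-3 + 2*(-3)))*(-4*5) = (16*(-3 - 6))*(-20) = (16*(-9))*(-20) = -144*(-20) = 2880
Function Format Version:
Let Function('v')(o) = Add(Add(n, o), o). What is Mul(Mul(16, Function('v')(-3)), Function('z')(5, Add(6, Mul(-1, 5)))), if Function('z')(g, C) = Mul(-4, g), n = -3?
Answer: 2880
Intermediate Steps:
Function('v')(o) = Add(-3, Mul(2, o)) (Function('v')(o) = Add(Add(-3, o), o) = Add(-3, Mul(2, o)))
Mul(Mul(16, Function('v')(-3)), Function('z')(5, Add(6, Mul(-1, 5)))) = Mul(Mul(16, Add(-3, Mul(2, -3))), Mul(-4, 5)) = Mul(Mul(16, Add(-3, -6)), -20) = Mul(Mul(16, -9), -20) = Mul(-144, -20) = 2880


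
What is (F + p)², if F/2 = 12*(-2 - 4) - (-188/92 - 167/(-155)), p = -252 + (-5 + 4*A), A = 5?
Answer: 1826219796129/12709225 ≈ 1.4369e+5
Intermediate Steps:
p = -237 (p = -252 + (-5 + 4*5) = -252 + (-5 + 20) = -252 + 15 = -237)
F = -506472/3565 (F = 2*(12*(-2 - 4) - (-188/92 - 167/(-155))) = 2*(12*(-6) - (-188*1/92 - 167*(-1/155))) = 2*(-72 - (-47/23 + 167/155)) = 2*(-72 - 1*(-3444/3565)) = 2*(-72 + 3444/3565) = 2*(-253236/3565) = -506472/3565 ≈ -142.07)
(F + p)² = (-506472/3565 - 237)² = (-1351377/3565)² = 1826219796129/12709225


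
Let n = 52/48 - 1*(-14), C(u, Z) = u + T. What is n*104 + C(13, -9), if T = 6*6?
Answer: 4853/3 ≈ 1617.7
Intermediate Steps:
T = 36
C(u, Z) = 36 + u (C(u, Z) = u + 36 = 36 + u)
n = 181/12 (n = 52*(1/48) + 14 = 13/12 + 14 = 181/12 ≈ 15.083)
n*104 + C(13, -9) = (181/12)*104 + (36 + 13) = 4706/3 + 49 = 4853/3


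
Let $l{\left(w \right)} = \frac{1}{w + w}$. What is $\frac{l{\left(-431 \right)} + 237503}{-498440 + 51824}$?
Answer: $- \frac{204727585}{384982992} \approx -0.53178$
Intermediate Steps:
$l{\left(w \right)} = \frac{1}{2 w}$
$\frac{l{\left(-431 \right)} + 237503}{-498440 + 51824} = \frac{\frac{1}{2 \left(-431\right)} + 237503}{-498440 + 51824} = \frac{\frac{1}{2} \left(- \frac{1}{431}\right) + 237503}{-446616} = \left(- \frac{1}{862} + 237503\right) \left(- \frac{1}{446616}\right) = \frac{204727585}{862} \left(- \frac{1}{446616}\right) = - \frac{204727585}{384982992}$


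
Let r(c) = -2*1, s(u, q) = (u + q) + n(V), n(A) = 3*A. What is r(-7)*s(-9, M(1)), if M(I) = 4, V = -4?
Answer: 34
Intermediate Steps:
s(u, q) = -12 + q + u (s(u, q) = (u + q) + 3*(-4) = (q + u) - 12 = -12 + q + u)
r(c) = -2
r(-7)*s(-9, M(1)) = -2*(-12 + 4 - 9) = -2*(-17) = 34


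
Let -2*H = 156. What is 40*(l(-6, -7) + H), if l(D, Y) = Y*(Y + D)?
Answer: 520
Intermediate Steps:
H = -78 (H = -1/2*156 = -78)
l(D, Y) = Y*(D + Y)
40*(l(-6, -7) + H) = 40*(-7*(-6 - 7) - 78) = 40*(-7*(-13) - 78) = 40*(91 - 78) = 40*13 = 520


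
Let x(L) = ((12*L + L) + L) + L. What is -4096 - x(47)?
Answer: -4801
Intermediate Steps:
x(L) = 15*L (x(L) = (13*L + L) + L = 14*L + L = 15*L)
-4096 - x(47) = -4096 - 15*47 = -4096 - 1*705 = -4096 - 705 = -4801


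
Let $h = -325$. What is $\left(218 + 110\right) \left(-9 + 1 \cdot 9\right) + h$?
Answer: $-325$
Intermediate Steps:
$\left(218 + 110\right) \left(-9 + 1 \cdot 9\right) + h = \left(218 + 110\right) \left(-9 + 1 \cdot 9\right) - 325 = 328 \left(-9 + 9\right) - 325 = 328 \cdot 0 - 325 = 0 - 325 = -325$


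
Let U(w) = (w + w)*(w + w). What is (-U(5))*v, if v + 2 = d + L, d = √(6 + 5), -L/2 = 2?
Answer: 600 - 100*√11 ≈ 268.34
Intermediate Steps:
L = -4 (L = -2*2 = -4)
U(w) = 4*w² (U(w) = (2*w)*(2*w) = 4*w²)
d = √11 ≈ 3.3166
v = -6 + √11 (v = -2 + (√11 - 4) = -2 + (-4 + √11) = -6 + √11 ≈ -2.6834)
(-U(5))*v = (-4*5²)*(-6 + √11) = (-4*25)*(-6 + √11) = (-1*100)*(-6 + √11) = -100*(-6 + √11) = 600 - 100*√11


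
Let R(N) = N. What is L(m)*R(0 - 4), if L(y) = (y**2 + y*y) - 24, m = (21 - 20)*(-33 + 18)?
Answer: -1704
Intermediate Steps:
m = -15 (m = 1*(-15) = -15)
L(y) = -24 + 2*y**2 (L(y) = (y**2 + y**2) - 24 = 2*y**2 - 24 = -24 + 2*y**2)
L(m)*R(0 - 4) = (-24 + 2*(-15)**2)*(0 - 4) = (-24 + 2*225)*(-4) = (-24 + 450)*(-4) = 426*(-4) = -1704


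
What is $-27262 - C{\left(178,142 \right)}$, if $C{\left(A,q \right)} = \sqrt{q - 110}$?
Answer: $-27262 - 4 \sqrt{2} \approx -27268.0$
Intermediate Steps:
$C{\left(A,q \right)} = \sqrt{-110 + q}$
$-27262 - C{\left(178,142 \right)} = -27262 - \sqrt{-110 + 142} = -27262 - \sqrt{32} = -27262 - 4 \sqrt{2}$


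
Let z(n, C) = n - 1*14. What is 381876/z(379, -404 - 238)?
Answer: 381876/365 ≈ 1046.2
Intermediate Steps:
z(n, C) = -14 + n (z(n, C) = n - 14 = -14 + n)
381876/z(379, -404 - 238) = 381876/(-14 + 379) = 381876/365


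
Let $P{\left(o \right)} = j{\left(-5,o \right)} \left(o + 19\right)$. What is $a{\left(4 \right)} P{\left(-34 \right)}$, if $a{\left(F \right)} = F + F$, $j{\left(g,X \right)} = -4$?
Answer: $480$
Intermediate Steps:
$a{\left(F \right)} = 2 F$
$P{\left(o \right)} = -76 - 4 o$ ($P{\left(o \right)} = - 4 \left(o + 19\right) = - 4 \left(19 + o\right) = -76 - 4 o$)
$a{\left(4 \right)} P{\left(-34 \right)} = 2 \cdot 4 \left(-76 - -136\right) = 8 \left(-76 + 136\right) = 8 \cdot 60 = 480$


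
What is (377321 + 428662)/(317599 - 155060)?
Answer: 805983/162539 ≈ 4.9587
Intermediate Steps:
(377321 + 428662)/(317599 - 155060) = 805983/162539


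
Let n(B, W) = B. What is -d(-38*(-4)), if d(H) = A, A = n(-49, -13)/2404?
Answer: 49/2404 ≈ 0.020383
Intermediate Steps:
A = -49/2404 ≈ -0.020383
d(H) = -49/2404
-d(-38*(-4)) = -1*(-49/2404) = 49/2404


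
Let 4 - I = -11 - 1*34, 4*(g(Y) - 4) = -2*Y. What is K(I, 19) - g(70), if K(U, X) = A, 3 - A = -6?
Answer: 40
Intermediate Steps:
g(Y) = 4 - Y/2 (g(Y) = 4 + (-2*Y)/4 = 4 - Y/2)
I = 49 (I = 4 - (-11 - 1*34) = 4 - (-11 - 34) = 4 - 1*(-45) = 4 + 45 = 49)
A = 9 (A = 3 - 1*(-6) = 3 + 6 = 9)
K(U, X) = 9
K(I, 19) - g(70) = 9 - (4 - ½*70) = 9 - (4 - 35) = 9 - 1*(-31) = 9 + 31 = 40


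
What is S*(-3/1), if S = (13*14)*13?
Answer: -7098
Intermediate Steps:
S = 2366 (S = 182*13 = 2366)
S*(-3/1) = 2366*(-3/1) = 2366*(-3*1) = 2366*(-3) = -7098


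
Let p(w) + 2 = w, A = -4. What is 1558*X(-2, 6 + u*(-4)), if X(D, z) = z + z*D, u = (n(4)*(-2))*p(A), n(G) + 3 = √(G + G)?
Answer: -233700 + 149568*√2 ≈ -22179.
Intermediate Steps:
p(w) = -2 + w
n(G) = -3 + √2*√G (n(G) = -3 + √(G + G) = -3 + √(2*G) = -3 + √2*√G)
u = -36 + 24*√2 (u = ((-3 + √2*√4)*(-2))*(-2 - 4) = ((-3 + √2*2)*(-2))*(-6) = ((-3 + 2*√2)*(-2))*(-6) = (6 - 4*√2)*(-6) = -36 + 24*√2 ≈ -2.0589)
X(D, z) = z + D*z
1558*X(-2, 6 + u*(-4)) = 1558*((6 + (-36 + 24*√2)*(-4))*(1 - 2)) = 1558*((6 + (144 - 96*√2))*(-1)) = 1558*((150 - 96*√2)*(-1)) = 1558*(-150 + 96*√2) = -233700 + 149568*√2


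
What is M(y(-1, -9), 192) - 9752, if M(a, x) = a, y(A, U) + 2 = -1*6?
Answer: -9760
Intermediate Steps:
y(A, U) = -8 (y(A, U) = -2 - 1*6 = -2 - 6 = -8)
M(y(-1, -9), 192) - 9752 = -8 - 9752 = -9760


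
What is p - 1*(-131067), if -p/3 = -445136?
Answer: 1466475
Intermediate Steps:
p = 1335408 (p = -3*(-445136) = 1335408)
p - 1*(-131067) = 1335408 - 1*(-131067) = 1335408 + 131067 = 1466475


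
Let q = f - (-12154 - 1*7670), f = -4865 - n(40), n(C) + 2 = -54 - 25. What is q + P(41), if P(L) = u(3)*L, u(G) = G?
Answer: 15163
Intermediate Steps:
n(C) = -81 (n(C) = -2 + (-54 - 25) = -2 - 79 = -81)
P(L) = 3*L
f = -4784 (f = -4865 - 1*(-81) = -4865 + 81 = -4784)
q = 15040 (q = -4784 - (-12154 - 1*7670) = -4784 - (-12154 - 7670) = -4784 - 1*(-19824) = -4784 + 19824 = 15040)
q + P(41) = 15040 + 3*41 = 15040 + 123 = 15163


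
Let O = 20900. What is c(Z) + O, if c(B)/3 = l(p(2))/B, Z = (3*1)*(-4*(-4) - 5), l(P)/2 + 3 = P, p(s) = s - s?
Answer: 229894/11 ≈ 20899.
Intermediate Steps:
p(s) = 0
l(P) = -6 + 2*P
Z = 33 (Z = 3*(16 - 5) = 3*11 = 33)
c(B) = -18/B (c(B) = 3*((-6 + 2*0)/B) = 3*((-6 + 0)/B) = 3*(-6/B) = -18/B)
c(Z) + O = -18/33 + 20900 = -18*1/33 + 20900 = -6/11 + 20900 = 229894/11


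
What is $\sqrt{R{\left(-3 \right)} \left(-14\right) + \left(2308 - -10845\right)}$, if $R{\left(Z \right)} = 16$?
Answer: $\sqrt{12929} \approx 113.71$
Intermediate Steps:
$\sqrt{R{\left(-3 \right)} \left(-14\right) + \left(2308 - -10845\right)} = \sqrt{16 \left(-14\right) + \left(2308 - -10845\right)} = \sqrt{-224 + \left(2308 + 10845\right)} = \sqrt{-224 + 13153} = \sqrt{12929}$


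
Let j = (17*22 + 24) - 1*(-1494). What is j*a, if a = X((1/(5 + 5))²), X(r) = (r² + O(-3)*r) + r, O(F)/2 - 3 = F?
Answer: 47773/2500 ≈ 19.109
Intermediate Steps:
O(F) = 6 + 2*F
j = 1892 (j = (374 + 24) + 1494 = 398 + 1494 = 1892)
X(r) = r + r² (X(r) = (r² + (6 + 2*(-3))*r) + r = (r² + (6 - 6)*r) + r = (r² + 0*r) + r = (r² + 0) + r = r² + r = r + r²)
a = 101/10000 (a = (1/(5 + 5))²*(1 + (1/(5 + 5))²) = (1/10)²*(1 + (1/10)²) = (⅒)²*(1 + (⅒)²) = (1 + 1/100)/100 = (1/100)*(101/100) = 101/10000 ≈ 0.010100)
j*a = 1892*(101/10000) = 47773/2500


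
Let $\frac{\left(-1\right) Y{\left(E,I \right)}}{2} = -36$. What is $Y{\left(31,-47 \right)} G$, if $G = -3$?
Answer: $-216$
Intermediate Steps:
$Y{\left(E,I \right)} = 72$ ($Y{\left(E,I \right)} = \left(-2\right) \left(-36\right) = 72$)
$Y{\left(31,-47 \right)} G = 72 \left(-3\right) = -216$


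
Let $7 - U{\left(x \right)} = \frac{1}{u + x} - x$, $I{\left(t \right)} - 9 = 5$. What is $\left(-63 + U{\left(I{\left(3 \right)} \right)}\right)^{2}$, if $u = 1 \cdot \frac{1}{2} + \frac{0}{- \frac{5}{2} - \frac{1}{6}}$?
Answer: $\frac{1488400}{841} \approx 1769.8$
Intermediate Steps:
$u = \frac{1}{2}$ ($u = 1 \cdot \frac{1}{2} + \frac{0}{\left(-5\right) \frac{1}{2} - \frac{1}{6}} = \frac{1}{2} + \frac{0}{- \frac{5}{2} - \frac{1}{6}} = \frac{1}{2} + \frac{0}{- \frac{8}{3}} = \frac{1}{2} + 0 \left(- \frac{3}{8}\right) = \frac{1}{2} + 0 = \frac{1}{2} \approx 0.5$)
$I{\left(t \right)} = 14$ ($I{\left(t \right)} = 9 + 5 = 14$)
$U{\left(x \right)} = 7 + x - \frac{1}{\frac{1}{2} + x}$ ($U{\left(x \right)} = 7 - \left(\frac{1}{\frac{1}{2} + x} - x\right) = 7 + \left(x - \frac{1}{\frac{1}{2} + x}\right) = 7 + x - \frac{1}{\frac{1}{2} + x}$)
$\left(-63 + U{\left(I{\left(3 \right)} \right)}\right)^{2} = \left(-63 + \frac{5 + 2 \cdot 14^{2} + 15 \cdot 14}{1 + 2 \cdot 14}\right)^{2} = \left(-63 + \frac{5 + 2 \cdot 196 + 210}{1 + 28}\right)^{2} = \left(-63 + \frac{5 + 392 + 210}{29}\right)^{2} = \left(-63 + \frac{1}{29} \cdot 607\right)^{2} = \left(-63 + \frac{607}{29}\right)^{2} = \left(- \frac{1220}{29}\right)^{2} = \frac{1488400}{841}$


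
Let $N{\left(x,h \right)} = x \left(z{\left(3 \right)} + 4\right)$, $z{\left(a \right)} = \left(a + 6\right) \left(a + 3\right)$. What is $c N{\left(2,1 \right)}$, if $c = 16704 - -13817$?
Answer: $3540436$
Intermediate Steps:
$z{\left(a \right)} = \left(3 + a\right) \left(6 + a\right)$ ($z{\left(a \right)} = \left(6 + a\right) \left(3 + a\right) = \left(3 + a\right) \left(6 + a\right)$)
$N{\left(x,h \right)} = 58 x$ ($N{\left(x,h \right)} = x \left(\left(18 + 3^{2} + 9 \cdot 3\right) + 4\right) = x \left(\left(18 + 9 + 27\right) + 4\right) = x \left(54 + 4\right) = x 58 = 58 x$)
$c = 30521$ ($c = 16704 + 13817 = 30521$)
$c N{\left(2,1 \right)} = 30521 \cdot 58 \cdot 2 = 30521 \cdot 116 = 3540436$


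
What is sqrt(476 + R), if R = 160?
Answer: 2*sqrt(159) ≈ 25.219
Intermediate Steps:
sqrt(476 + R) = sqrt(476 + 160) = sqrt(636) = 2*sqrt(159)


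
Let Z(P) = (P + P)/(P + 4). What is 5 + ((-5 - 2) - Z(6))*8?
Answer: -303/5 ≈ -60.600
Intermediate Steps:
Z(P) = 2*P/(4 + P) (Z(P) = (2*P)/(4 + P) = 2*P/(4 + P))
5 + ((-5 - 2) - Z(6))*8 = 5 + ((-5 - 2) - 2*6/(4 + 6))*8 = 5 + (-7 - 2*6/10)*8 = 5 + (-7 - 1*6/5)*8 = 5 + (-7 - 6/5)*8 = 5 - 41/5*8 = 5 - 328/5 = -303/5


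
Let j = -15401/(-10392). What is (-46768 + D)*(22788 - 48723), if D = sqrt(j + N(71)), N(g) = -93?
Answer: 1212928080 - 8645*I*sqrt(2470840890)/1732 ≈ 1.2129e+9 - 2.4811e+5*I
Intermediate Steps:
j = 15401/10392 (j = -15401*(-1/10392) = 15401/10392 ≈ 1.4820)
D = I*sqrt(2470840890)/5196 (D = sqrt(15401/10392 - 93) = sqrt(-951055/10392) = I*sqrt(2470840890)/5196 ≈ 9.5665*I)
(-46768 + D)*(22788 - 48723) = (-46768 + I*sqrt(2470840890)/5196)*(22788 - 48723) = (-46768 + I*sqrt(2470840890)/5196)*(-25935) = 1212928080 - 8645*I*sqrt(2470840890)/1732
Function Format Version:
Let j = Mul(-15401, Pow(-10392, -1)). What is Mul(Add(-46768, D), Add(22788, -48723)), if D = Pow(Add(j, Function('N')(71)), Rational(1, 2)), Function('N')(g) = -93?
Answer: Add(1212928080, Mul(Rational(-8645, 1732), I, Pow(2470840890, Rational(1, 2)))) ≈ Add(1.2129e+9, Mul(-2.4811e+5, I))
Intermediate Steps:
j = Rational(15401, 10392) (j = Mul(-15401, Rational(-1, 10392)) = Rational(15401, 10392) ≈ 1.4820)
D = Mul(Rational(1, 5196), I, Pow(2470840890, Rational(1, 2))) (D = Pow(Add(Rational(15401, 10392), -93), Rational(1, 2)) = Pow(Rational(-951055, 10392), Rational(1, 2)) = Mul(Rational(1, 5196), I, Pow(2470840890, Rational(1, 2))) ≈ Mul(9.5665, I))
Mul(Add(-46768, D), Add(22788, -48723)) = Mul(Add(-46768, Mul(Rational(1, 5196), I, Pow(2470840890, Rational(1, 2)))), Add(22788, -48723)) = Mul(Add(-46768, Mul(Rational(1, 5196), I, Pow(2470840890, Rational(1, 2)))), -25935) = Add(1212928080, Mul(Rational(-8645, 1732), I, Pow(2470840890, Rational(1, 2))))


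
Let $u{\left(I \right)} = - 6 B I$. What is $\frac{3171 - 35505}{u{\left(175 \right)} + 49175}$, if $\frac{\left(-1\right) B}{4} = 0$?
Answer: $- \frac{32334}{49175} \approx -0.65753$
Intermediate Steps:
$B = 0$ ($B = \left(-4\right) 0 = 0$)
$u{\left(I \right)} = 0$ ($u{\left(I \right)} = \left(-6\right) 0 I = 0 I = 0$)
$\frac{3171 - 35505}{u{\left(175 \right)} + 49175} = \frac{3171 - 35505}{0 + 49175} = - \frac{32334}{49175}$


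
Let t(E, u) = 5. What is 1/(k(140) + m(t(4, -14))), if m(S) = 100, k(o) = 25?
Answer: 1/125 ≈ 0.0080000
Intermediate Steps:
1/(k(140) + m(t(4, -14))) = 1/(25 + 100) = 1/125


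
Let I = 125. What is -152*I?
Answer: -19000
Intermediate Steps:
-152*I = -152*125 = -19000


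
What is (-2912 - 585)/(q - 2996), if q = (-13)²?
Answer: 3497/2827 ≈ 1.2370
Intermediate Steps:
q = 169
(-2912 - 585)/(q - 2996) = (-2912 - 585)/(169 - 2996) = -3497/(-2827) = -3497*(-1/2827) = 3497/2827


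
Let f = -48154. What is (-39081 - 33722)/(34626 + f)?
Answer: 72803/13528 ≈ 5.3817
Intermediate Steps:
(-39081 - 33722)/(34626 + f) = (-39081 - 33722)/(34626 - 48154) = -72803/(-13528) = -72803*(-1/13528) = 72803/13528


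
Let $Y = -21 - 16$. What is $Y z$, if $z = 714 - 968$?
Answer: $9398$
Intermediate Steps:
$Y = -37$ ($Y = -21 - 16 = -37$)
$z = -254$ ($z = 714 - 968 = -254$)
$Y z = \left(-37\right) \left(-254\right) = 9398$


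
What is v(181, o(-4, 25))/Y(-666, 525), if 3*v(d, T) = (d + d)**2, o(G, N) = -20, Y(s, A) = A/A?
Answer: 131044/3 ≈ 43681.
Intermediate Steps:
Y(s, A) = 1
v(d, T) = 4*d**2/3 (v(d, T) = (d + d)**2/3 = (2*d)**2/3 = (4*d**2)/3 = 4*d**2/3)
v(181, o(-4, 25))/Y(-666, 525) = ((4/3)*181**2)/1 = ((4/3)*32761)*1 = (131044/3)*1 = 131044/3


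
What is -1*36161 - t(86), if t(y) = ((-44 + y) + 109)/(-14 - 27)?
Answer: -1482450/41 ≈ -36157.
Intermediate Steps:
t(y) = -65/41 - y/41 (t(y) = (65 + y)/(-41) = (65 + y)*(-1/41) = -65/41 - y/41)
-1*36161 - t(86) = -1*36161 - (-65/41 - 1/41*86) = -36161 - (-65/41 - 86/41) = -36161 - 1*(-151/41) = -36161 + 151/41 = -1482450/41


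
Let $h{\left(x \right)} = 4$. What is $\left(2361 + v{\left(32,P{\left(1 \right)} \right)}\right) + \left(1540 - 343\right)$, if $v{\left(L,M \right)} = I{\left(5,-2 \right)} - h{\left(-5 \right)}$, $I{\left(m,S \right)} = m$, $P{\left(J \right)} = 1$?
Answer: $3559$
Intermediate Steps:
$v{\left(L,M \right)} = 1$ ($v{\left(L,M \right)} = 5 - 4 = 1$)
$\left(2361 + v{\left(32,P{\left(1 \right)} \right)}\right) + \left(1540 - 343\right) = \left(2361 + 1\right) + \left(1540 - 343\right) = 2362 + 1197 = 3559$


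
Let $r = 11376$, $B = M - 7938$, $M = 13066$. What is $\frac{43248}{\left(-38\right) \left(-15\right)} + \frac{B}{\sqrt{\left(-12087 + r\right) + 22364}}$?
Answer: $\frac{7208}{95} + \frac{5128 \sqrt{21653}}{21653} \approx 110.72$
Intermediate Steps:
$B = 5128$ ($B = 13066 - 7938 = 5128$)
$\frac{43248}{\left(-38\right) \left(-15\right)} + \frac{B}{\sqrt{\left(-12087 + r\right) + 22364}} = \frac{43248}{\left(-38\right) \left(-15\right)} + \frac{5128}{\sqrt{\left(-12087 + 11376\right) + 22364}} = \frac{43248}{570} + \frac{5128}{\sqrt{-711 + 22364}} = 43248 \cdot \frac{1}{570} + \frac{5128}{\sqrt{21653}} = \frac{7208}{95} + 5128 \frac{\sqrt{21653}}{21653} = \frac{7208}{95} + \frac{5128 \sqrt{21653}}{21653}$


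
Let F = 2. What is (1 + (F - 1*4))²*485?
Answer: 485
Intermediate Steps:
(1 + (F - 1*4))²*485 = (1 + (2 - 1*4))²*485 = (1 + (2 - 4))²*485 = (1 - 2)²*485 = (-1)²*485 = 1*485 = 485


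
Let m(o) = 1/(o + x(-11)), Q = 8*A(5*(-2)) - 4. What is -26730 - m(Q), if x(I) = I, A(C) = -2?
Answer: -828629/31 ≈ -26730.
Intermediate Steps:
Q = -20 (Q = 8*(-2) - 4 = -16 - 4 = -20)
m(o) = 1/(-11 + o) (m(o) = 1/(o - 11) = 1/(-11 + o))
-26730 - m(Q) = -26730 - 1/(-11 - 20) = -26730 - 1/(-31) = -26730 - 1*(-1/31) = -26730 + 1/31 = -828629/31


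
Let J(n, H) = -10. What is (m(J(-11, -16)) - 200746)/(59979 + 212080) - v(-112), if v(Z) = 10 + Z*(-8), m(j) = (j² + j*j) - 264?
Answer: -246686264/272059 ≈ -906.74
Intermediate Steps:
m(j) = -264 + 2*j² (m(j) = (j² + j²) - 264 = 2*j² - 264 = -264 + 2*j²)
v(Z) = 10 - 8*Z
(m(J(-11, -16)) - 200746)/(59979 + 212080) - v(-112) = ((-264 + 2*(-10)²) - 200746)/(59979 + 212080) - (10 - 8*(-112)) = ((-264 + 2*100) - 200746)/272059 - (10 + 896) = ((-264 + 200) - 200746)*(1/272059) - 1*906 = (-64 - 200746)*(1/272059) - 906 = -200810*1/272059 - 906 = -200810/272059 - 906 = -246686264/272059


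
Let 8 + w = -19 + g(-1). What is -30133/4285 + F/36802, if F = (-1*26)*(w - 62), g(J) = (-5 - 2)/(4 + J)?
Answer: -1648168829/236544855 ≈ -6.9677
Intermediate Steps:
g(J) = -7/(4 + J)
w = -88/3 (w = -8 + (-19 - 7/(4 - 1)) = -8 + (-19 - 7/3) = -8 - 64/3 = -88/3 ≈ -29.333)
F = 7124/3 (F = (-1*26)*(-88/3 - 62) = -26*(-274/3) = 7124/3 ≈ 2374.7)
-30133/4285 + F/36802 = -30133/4285 + (7124/3)/36802 = -30133*1/4285 + (7124/3)*(1/36802) = -30133/4285 + 3562/55203 = -1648168829/236544855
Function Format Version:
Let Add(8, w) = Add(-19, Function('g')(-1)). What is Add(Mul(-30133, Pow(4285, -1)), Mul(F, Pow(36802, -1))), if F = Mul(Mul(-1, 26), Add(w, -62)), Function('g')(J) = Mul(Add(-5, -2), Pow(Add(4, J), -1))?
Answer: Rational(-1648168829, 236544855) ≈ -6.9677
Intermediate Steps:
Function('g')(J) = Mul(-7, Pow(Add(4, J), -1))
w = Rational(-88, 3) (w = Add(-8, Add(-19, Mul(-7, Pow(Add(4, -1), -1)))) = Add(-8, Add(-19, Mul(-7, Pow(3, -1)))) = Add(-8, Add(-19, Mul(-7, Rational(1, 3)))) = Add(-8, Add(-19, Rational(-7, 3))) = Add(-8, Rational(-64, 3)) = Rational(-88, 3) ≈ -29.333)
F = Rational(7124, 3) (F = Mul(Mul(-1, 26), Add(Rational(-88, 3), -62)) = Mul(-26, Rational(-274, 3)) = Rational(7124, 3) ≈ 2374.7)
Add(Mul(-30133, Pow(4285, -1)), Mul(F, Pow(36802, -1))) = Add(Mul(-30133, Pow(4285, -1)), Mul(Rational(7124, 3), Pow(36802, -1))) = Add(Mul(-30133, Rational(1, 4285)), Mul(Rational(7124, 3), Rational(1, 36802))) = Add(Rational(-30133, 4285), Rational(3562, 55203)) = Rational(-1648168829, 236544855)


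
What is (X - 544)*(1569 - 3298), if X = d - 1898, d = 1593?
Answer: 1467921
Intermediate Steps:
X = -305 (X = 1593 - 1898 = -305)
(X - 544)*(1569 - 3298) = (-305 - 544)*(1569 - 3298) = -849*(-1729) = 1467921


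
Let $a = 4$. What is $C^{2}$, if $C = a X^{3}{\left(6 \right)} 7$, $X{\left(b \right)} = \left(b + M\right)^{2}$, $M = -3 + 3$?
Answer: $1706597351424$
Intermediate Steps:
$M = 0$
$X{\left(b \right)} = b^{2}$ ($X{\left(b \right)} = \left(b + 0\right)^{2} = b^{2}$)
$C = 1306368$ ($C = 4 \left(6^{2}\right)^{3} \cdot 7 = 4 \cdot 36^{3} \cdot 7 = 4 \cdot 46656 \cdot 7 = 186624 \cdot 7 = 1306368$)
$C^{2} = 1306368^{2} = 1706597351424$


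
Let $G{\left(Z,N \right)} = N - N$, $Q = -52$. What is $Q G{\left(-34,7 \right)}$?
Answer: $0$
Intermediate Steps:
$G{\left(Z,N \right)} = 0$
$Q G{\left(-34,7 \right)} = \left(-52\right) 0 = 0$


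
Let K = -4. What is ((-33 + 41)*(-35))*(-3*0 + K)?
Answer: 1120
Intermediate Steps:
((-33 + 41)*(-35))*(-3*0 + K) = ((-33 + 41)*(-35))*(-3*0 - 4) = (8*(-35))*(0 - 4) = -280*(-4) = 1120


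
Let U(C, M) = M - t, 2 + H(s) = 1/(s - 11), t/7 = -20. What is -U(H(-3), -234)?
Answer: 94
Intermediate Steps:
t = -140 (t = 7*(-20) = -140)
H(s) = -2 + 1/(-11 + s) (H(s) = -2 + 1/(s - 11) = -2 + 1/(-11 + s))
U(C, M) = 140 + M (U(C, M) = M - 1*(-140) = M + 140 = 140 + M)
-U(H(-3), -234) = -(140 - 234) = -1*(-94) = 94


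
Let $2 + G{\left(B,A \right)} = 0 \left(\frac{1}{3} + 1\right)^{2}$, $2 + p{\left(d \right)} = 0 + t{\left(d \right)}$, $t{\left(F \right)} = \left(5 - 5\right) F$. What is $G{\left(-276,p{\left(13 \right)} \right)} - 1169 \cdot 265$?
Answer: $-309787$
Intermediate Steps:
$t{\left(F \right)} = 0$ ($t{\left(F \right)} = 0 F = 0$)
$p{\left(d \right)} = -2$ ($p{\left(d \right)} = -2 + \left(0 + 0\right) = -2 + 0 = -2$)
$G{\left(B,A \right)} = -2$ ($G{\left(B,A \right)} = -2 + 0 \left(\frac{1}{3} + 1\right)^{2} = -2 + 0 \left(\frac{4}{3}\right)^{2} = -2 + 0 \cdot \frac{16}{9} = -2 + 0 = -2$)
$G{\left(-276,p{\left(13 \right)} \right)} - 1169 \cdot 265 = -2 - 1169 \cdot 265 = -2 - 309785 = -309787$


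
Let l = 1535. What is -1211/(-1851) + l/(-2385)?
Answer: 3130/294309 ≈ 0.010635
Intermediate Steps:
-1211/(-1851) + l/(-2385) = -1211/(-1851) + 1535/(-2385) = -1211*(-1/1851) + 1535*(-1/2385) = 1211/1851 - 307/477 = 3130/294309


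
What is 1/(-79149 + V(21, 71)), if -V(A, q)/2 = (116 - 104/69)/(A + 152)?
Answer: -11937/944817413 ≈ -1.2634e-5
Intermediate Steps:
V(A, q) = -15800/(69*(152 + A)) (V(A, q) = -2*(116 - 104/69)/(A + 152) = -2*(116 - 104*1/69)/(152 + A) = -2*(116 - 104/69)/(152 + A) = -15800/(69*(152 + A)))
1/(-79149 + V(21, 71)) = 1/(-79149 - 15800/(10488 + 69*21)) = 1/(-79149 - 15800/(10488 + 1449)) = 1/(-79149 - 15800/11937) = 1/(-944817413/11937) = -11937/944817413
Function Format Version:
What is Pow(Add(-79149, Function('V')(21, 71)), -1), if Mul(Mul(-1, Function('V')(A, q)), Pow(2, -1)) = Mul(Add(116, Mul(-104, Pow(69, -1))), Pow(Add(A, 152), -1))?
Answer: Rational(-11937, 944817413) ≈ -1.2634e-5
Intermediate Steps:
Function('V')(A, q) = Mul(Rational(-15800, 69), Pow(Add(152, A), -1)) (Function('V')(A, q) = Mul(-2, Mul(Add(116, Mul(-104, Pow(69, -1))), Pow(Add(A, 152), -1))) = Mul(-2, Mul(Add(116, Mul(-104, Rational(1, 69))), Pow(Add(152, A), -1))) = Mul(-2, Mul(Add(116, Rational(-104, 69)), Pow(Add(152, A), -1))) = Mul(-2, Mul(Rational(7900, 69), Pow(Add(152, A), -1))) = Mul(Rational(-15800, 69), Pow(Add(152, A), -1)))
Pow(Add(-79149, Function('V')(21, 71)), -1) = Pow(Add(-79149, Mul(-15800, Pow(Add(10488, Mul(69, 21)), -1))), -1) = Pow(Add(-79149, Mul(-15800, Pow(Add(10488, 1449), -1))), -1) = Pow(Add(-79149, Mul(-15800, Pow(11937, -1))), -1) = Pow(Add(-79149, Mul(-15800, Rational(1, 11937))), -1) = Pow(Add(-79149, Rational(-15800, 11937)), -1) = Pow(Rational(-944817413, 11937), -1) = Rational(-11937, 944817413)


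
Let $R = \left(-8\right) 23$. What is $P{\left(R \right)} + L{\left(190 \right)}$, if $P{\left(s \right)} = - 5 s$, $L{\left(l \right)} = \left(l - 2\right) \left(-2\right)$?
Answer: $544$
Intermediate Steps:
$L{\left(l \right)} = 4 - 2 l$ ($L{\left(l \right)} = \left(-2 + l\right) \left(-2\right) = 4 - 2 l$)
$R = -184$
$P{\left(R \right)} + L{\left(190 \right)} = \left(-5\right) \left(-184\right) + \left(4 - 380\right) = 920 + \left(4 - 380\right) = 920 - 376 = 544$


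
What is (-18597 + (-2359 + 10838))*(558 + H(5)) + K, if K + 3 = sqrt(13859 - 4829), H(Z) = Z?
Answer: -5696437 + sqrt(9030) ≈ -5.6963e+6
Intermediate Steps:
K = -3 + sqrt(9030) (K = -3 + sqrt(13859 - 4829) = -3 + sqrt(9030) ≈ 92.026)
(-18597 + (-2359 + 10838))*(558 + H(5)) + K = (-18597 + (-2359 + 10838))*(558 + 5) + (-3 + sqrt(9030)) = (-18597 + 8479)*563 + (-3 + sqrt(9030)) = -10118*563 + (-3 + sqrt(9030)) = -5696434 + (-3 + sqrt(9030)) = -5696437 + sqrt(9030)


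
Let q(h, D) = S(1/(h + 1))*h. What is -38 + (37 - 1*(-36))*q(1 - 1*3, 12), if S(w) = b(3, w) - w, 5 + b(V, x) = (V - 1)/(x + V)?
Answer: 400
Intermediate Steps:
b(V, x) = -5 + (-1 + V)/(V + x) (b(V, x) = -5 + (V - 1)/(x + V) = -5 + (-1 + V)/(V + x))
S(w) = -w + (-13 - 5*w)/(3 + w) (S(w) = (-1 - 5*w - 4*3)/(3 + w) - w = (-1 - 5*w - 12)/(3 + w) - w = (-13 - 5*w)/(3 + w) - w = -w + (-13 - 5*w)/(3 + w))
q(h, D) = h*(-13 - 1/(1 + h)² - 8/(1 + h))/(3 + 1/(1 + h)) (q(h, D) = ((-13 - (1/(h + 1))² - 8/(h + 1))/(3 + 1/(h + 1)))*h = ((-13 - (1/(1 + h))² - 8/(1 + h))/(3 + 1/(1 + h)))*h = ((-13 - 1/(1 + h)² - 8/(1 + h))/(3 + 1/(1 + h)))*h = h*(-13 - 1/(1 + h)² - 8/(1 + h))/(3 + 1/(1 + h)))
-38 + (37 - 1*(-36))*q(1 - 1*3, 12) = -38 + (37 - 1*(-36))*((1 - 1*3)*(-22 - 34*(1 - 1*3) - 13*(1 - 1*3)²)/(4 + 3*(1 - 1*3)² + 7*(1 - 1*3))) = -38 + (37 + 36)*((1 - 3)*(-22 - 34*(1 - 3) - 13*(1 - 3)²)/(4 + 3*(1 - 3)² + 7*(1 - 3))) = -38 + 73*(-2*(-22 - 34*(-2) - 13*(-2)²)/(4 + 3*(-2)² + 7*(-2))) = -38 + 73*(-2*(-22 + 68 - 13*4)/(4 + 3*4 - 14)) = -38 + 73*(-2*(-22 + 68 - 52)/(4 + 12 - 14)) = -38 + 73*(-2*(-6)/2) = -38 + 73*(-2*½*(-6)) = -38 + 73*6 = -38 + 438 = 400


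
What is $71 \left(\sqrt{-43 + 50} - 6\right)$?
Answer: $-426 + 71 \sqrt{7} \approx -238.15$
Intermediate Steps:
$71 \left(\sqrt{-43 + 50} - 6\right) = 71 \left(\sqrt{7} - 6\right) = 71 \left(-6 + \sqrt{7}\right) = -426 + 71 \sqrt{7}$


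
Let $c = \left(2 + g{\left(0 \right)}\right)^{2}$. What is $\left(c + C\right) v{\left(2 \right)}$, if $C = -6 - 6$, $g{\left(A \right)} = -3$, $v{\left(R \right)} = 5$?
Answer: $-55$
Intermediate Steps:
$C = -12$
$c = 1$ ($c = \left(2 - 3\right)^{2} = \left(-1\right)^{2} = 1$)
$\left(c + C\right) v{\left(2 \right)} = \left(1 - 12\right) 5 = \left(-11\right) 5 = -55$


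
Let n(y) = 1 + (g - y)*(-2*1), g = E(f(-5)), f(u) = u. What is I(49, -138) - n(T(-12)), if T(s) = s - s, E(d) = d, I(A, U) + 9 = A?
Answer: 29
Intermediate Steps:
I(A, U) = -9 + A
T(s) = 0
g = -5
n(y) = 11 + 2*y (n(y) = 1 + (-5 - y)*(-2*1) = 1 + (-5 - y)*(-2) = 1 + (10 + 2*y) = 11 + 2*y)
I(49, -138) - n(T(-12)) = (-9 + 49) - (11 + 2*0) = 40 - (11 + 0) = 40 - 1*11 = 40 - 11 = 29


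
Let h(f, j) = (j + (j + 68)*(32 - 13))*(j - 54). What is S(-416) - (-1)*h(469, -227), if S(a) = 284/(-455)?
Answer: 415272756/455 ≈ 9.1269e+5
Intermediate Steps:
S(a) = -284/455 (S(a) = 284*(-1/455) = -284/455)
h(f, j) = (-54 + j)*(1292 + 20*j) (h(f, j) = (j + (68 + j)*19)*(-54 + j) = (j + (1292 + 19*j))*(-54 + j) = (1292 + 20*j)*(-54 + j) = (-54 + j)*(1292 + 20*j))
S(-416) - (-1)*h(469, -227) = -284/455 - (-1)*(-69768 + 20*(-227)² + 212*(-227)) = -284/455 - (-1)*(-69768 + 20*51529 - 48124) = -284/455 - (-1)*(-69768 + 1030580 - 48124) = -284/455 - (-1)*912688 = -284/455 - 1*(-912688) = -284/455 + 912688 = 415272756/455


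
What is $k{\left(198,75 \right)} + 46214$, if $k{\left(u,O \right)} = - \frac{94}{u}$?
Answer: $\frac{4575139}{99} \approx 46214.0$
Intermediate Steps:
$k{\left(198,75 \right)} + 46214 = - \frac{94}{198} + 46214 = \left(-94\right) \frac{1}{198} + 46214 = - \frac{47}{99} + 46214 = \frac{4575139}{99}$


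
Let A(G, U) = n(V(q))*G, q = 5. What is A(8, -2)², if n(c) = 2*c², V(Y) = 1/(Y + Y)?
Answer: 16/625 ≈ 0.025600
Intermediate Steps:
V(Y) = 1/(2*Y)
A(G, U) = G/50 (A(G, U) = (2*((½)/5)²)*G = (2*((½)*(⅕))²)*G = (2*(⅒)²)*G = (2*(1/100))*G = G/50)
A(8, -2)² = ((1/50)*8)² = (4/25)² = 16/625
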